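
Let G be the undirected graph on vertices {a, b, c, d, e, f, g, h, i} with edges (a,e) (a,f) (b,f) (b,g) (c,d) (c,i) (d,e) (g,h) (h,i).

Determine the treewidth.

A width-2 tree decomposition is:
Bags: B1 = {c, d, i}  B2 = {d, e, i}  B3 = {a, e, i}  B4 = {a, f, i}  B5 = {b, f, i}  B6 = {b, g, i}  B7 = {g, h, i}
Tree: B1–B2, B2–B3, B3–B4, B4–B5, B5–B6, B6–B7
Each bag holds 3 vertices, so the decomposition has width 2, which upper-bounds the treewidth. The edges i–c–d–e–a–f–b–g–h–i form a cycle, so G is not a tree and its treewidth is at least 2. Combining the bounds, tw(G) = 2.

2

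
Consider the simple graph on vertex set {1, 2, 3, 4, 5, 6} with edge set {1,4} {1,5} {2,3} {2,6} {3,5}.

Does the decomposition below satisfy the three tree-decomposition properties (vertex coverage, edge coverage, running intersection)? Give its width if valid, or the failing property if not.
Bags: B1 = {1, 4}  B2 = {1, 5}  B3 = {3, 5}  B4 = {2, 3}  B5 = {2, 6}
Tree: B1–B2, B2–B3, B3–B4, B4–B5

Yes; width 1.

Every vertex of G appears in some bag (union = {1, 2, 3, 4, 5, 6}); every edge is covered by a bag; and for each vertex v the set of bags containing v is connected in the bag tree. The decomposition is therefore valid. The largest bag has 2 vertices, so the width is 1.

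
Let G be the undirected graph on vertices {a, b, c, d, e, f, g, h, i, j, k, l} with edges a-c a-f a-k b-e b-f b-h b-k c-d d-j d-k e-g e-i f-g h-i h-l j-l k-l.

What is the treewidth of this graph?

A width-3 tree decomposition is:
Bags: B1 = {e, f, g, i}  B2 = {b, e, f, i}  B3 = {b, f, h, i}  B4 = {a, b, f, h}  B5 = {a, b, h, k}  B6 = {a, h, k, l}  B7 = {a, c, k, l}  B8 = {c, d, k, l}  B9 = {c, d, j, l}
Tree: B1–B2, B2–B3, B3–B4, B4–B5, B5–B6, B6–B7, B7–B8, B8–B9
Every bag has size at most 4, so the width is 4 − 1 = 3 and tw(G) ≤ 3. For the lower bound: the 4 vertex sets {e,g,i}, {f}, {b}, {a,h,k,l} are disjoint, each induces a connected subgraph, and every pair is joined by at least one edge of G. Contracting each set to a single vertex therefore yields K_{4} as a minor, and since treewidth is minor-monotone, tw(G) ≥ tw(K_{4}) = 3. Combining the bounds, tw(G) = 3.

3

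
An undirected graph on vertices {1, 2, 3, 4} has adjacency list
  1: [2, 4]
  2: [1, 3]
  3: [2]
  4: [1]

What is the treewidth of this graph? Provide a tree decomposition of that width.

Each bag holds 2 vertices, so the decomposition has width 1, which upper-bounds the treewidth. Since G has at least one edge (e.g. 1–2), it is not an edgeless graph, so tw(G) ≥ 1. Therefore the treewidth is 1.

Treewidth 1.
Bags: B1 = {1, 2}  B2 = {1, 4}  B3 = {2, 3}
Tree: B1–B2, B1–B3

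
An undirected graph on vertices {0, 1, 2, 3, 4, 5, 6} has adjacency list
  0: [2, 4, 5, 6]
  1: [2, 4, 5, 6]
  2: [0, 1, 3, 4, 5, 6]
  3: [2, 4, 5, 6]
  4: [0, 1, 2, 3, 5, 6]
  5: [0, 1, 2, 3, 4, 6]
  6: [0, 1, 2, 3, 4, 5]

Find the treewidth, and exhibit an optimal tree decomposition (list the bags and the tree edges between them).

Treewidth 4.
One such decomposition:
Bags: B1 = {1, 2, 4, 5, 6}  B2 = {0, 2, 4, 5, 6}  B3 = {2, 3, 4, 5, 6}
Tree: B1–B2, B1–B3

Each bag holds 5 vertices, so the decomposition has width 4, which upper-bounds the treewidth. Conversely, {0, 2, 4, 5, 6} is a clique of size 5, and the vertices of any clique must share a bag in every tree decomposition; so some bag has ≥ 5 vertices and tw(G) ≥ 4. The upper and lower bounds meet at 4, so that is the treewidth.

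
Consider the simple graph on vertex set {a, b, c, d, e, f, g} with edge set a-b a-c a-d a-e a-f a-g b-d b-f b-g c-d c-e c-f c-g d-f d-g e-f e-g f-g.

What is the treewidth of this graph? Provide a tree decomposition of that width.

Each bag holds 5 vertices, so the decomposition has width 4, which upper-bounds the treewidth. Conversely, {a, c, d, f, g} is a clique of size 5, and the vertices of any clique must share a bag in every tree decomposition; so some bag has ≥ 5 vertices and tw(G) ≥ 4. Therefore the treewidth is 4.

Treewidth 4.
One such decomposition:
Bags: B1 = {a, c, d, f, g}  B2 = {a, c, e, f, g}  B3 = {a, b, d, f, g}
Tree: B1–B2, B1–B3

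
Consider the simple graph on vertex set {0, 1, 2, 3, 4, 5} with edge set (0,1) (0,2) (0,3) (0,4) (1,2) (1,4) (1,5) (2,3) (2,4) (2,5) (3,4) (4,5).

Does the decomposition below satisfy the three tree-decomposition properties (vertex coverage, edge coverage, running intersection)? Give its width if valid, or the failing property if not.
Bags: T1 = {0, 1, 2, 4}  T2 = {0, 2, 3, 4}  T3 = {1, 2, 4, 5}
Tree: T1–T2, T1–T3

Checking the three conditions: (i) the bags cover all of {0, 1, 2, 3, 4, 5}; (ii) for each edge, some bag contains both endpoints; (iii) the bags containing any fixed vertex form a subtree. All hold, so the decomposition is valid with width 4 − 1 = 3.

Yes; width 3.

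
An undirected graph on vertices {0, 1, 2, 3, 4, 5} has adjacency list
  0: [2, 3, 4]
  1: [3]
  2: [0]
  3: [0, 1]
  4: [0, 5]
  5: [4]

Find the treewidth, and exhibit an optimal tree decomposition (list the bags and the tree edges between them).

Treewidth 1.
Bags: B1 = {1, 3}  B2 = {0, 3}  B3 = {0, 2}  B4 = {0, 4}  B5 = {4, 5}
Tree: B1–B2, B2–B3, B2–B4, B4–B5

Every bag has size at most 2, so the width is 2 − 1 = 1 and tw(G) ≤ 1. Any graph with an edge has treewidth ≥ 1, and G has the edge 1–3. Therefore the treewidth is 1.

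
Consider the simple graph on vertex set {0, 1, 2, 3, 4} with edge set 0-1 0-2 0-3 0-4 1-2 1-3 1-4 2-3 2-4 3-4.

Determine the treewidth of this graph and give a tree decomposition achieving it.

A single bag containing all 5 vertices is trivially a valid decomposition of width 4. On the other hand G contains the 5-clique {0, 1, 2, 3, 4}. A clique must lie in a single bag of any decomposition, so no decomposition can have width below 4. Hence tw(G) = 4 exactly.

Treewidth 4.
One such decomposition:
Bags: B1 = {0, 1, 2, 3, 4}
Tree: (single bag)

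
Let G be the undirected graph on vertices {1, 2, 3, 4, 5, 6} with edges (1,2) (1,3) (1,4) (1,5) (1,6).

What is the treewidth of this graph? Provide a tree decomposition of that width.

Each bag holds 2 vertices, so the decomposition has width 1, which upper-bounds the treewidth. G has an edge, so its treewidth is at least 1. The upper and lower bounds meet at 1, so that is the treewidth.

Treewidth 1.
Bags: B1 = {1, 5}  B2 = {1, 4}  B3 = {1, 6}  B4 = {1, 3}  B5 = {1, 2}
Tree: B1–B2, B2–B3, B2–B4, B4–B5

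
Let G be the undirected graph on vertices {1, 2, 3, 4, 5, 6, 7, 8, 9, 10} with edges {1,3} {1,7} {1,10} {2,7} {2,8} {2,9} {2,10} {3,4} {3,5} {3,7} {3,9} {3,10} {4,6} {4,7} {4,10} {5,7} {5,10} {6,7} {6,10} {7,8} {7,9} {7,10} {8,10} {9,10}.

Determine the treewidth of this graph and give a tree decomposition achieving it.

Treewidth 3.
One optimal decomposition is:
Bags: B1 = {2, 7, 9, 10}  B2 = {3, 7, 9, 10}  B3 = {3, 4, 7, 10}  B4 = {2, 7, 8, 10}  B5 = {4, 6, 7, 10}  B6 = {3, 5, 7, 10}  B7 = {1, 3, 7, 10}
Tree: B1–B2, B2–B3, B1–B4, B3–B5, B3–B6, B2–B7

The largest bag has 4 vertices, giving width 3; this decomposition certifies tw(G) ≤ 3. Conversely, {2, 7, 8, 10} is a clique of size 4, and the vertices of any clique must share a bag in every tree decomposition; so some bag has ≥ 4 vertices and tw(G) ≥ 3. Combining the bounds, tw(G) = 3.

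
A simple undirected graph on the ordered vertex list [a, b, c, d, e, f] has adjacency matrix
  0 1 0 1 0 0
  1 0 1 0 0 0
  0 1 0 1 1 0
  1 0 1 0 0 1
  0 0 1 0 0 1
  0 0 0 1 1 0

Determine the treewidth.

2

A width-2 tree decomposition is:
Bags: B1 = {d, e, f}  B2 = {c, d, e}  B3 = {a, c, d}  B4 = {a, b, c}
Tree: B1–B2, B2–B3, B3–B4
Every bag has size at most 3, so the width is 3 − 1 = 2 and tw(G) ≤ 2. For the lower bound, G contains the cycle f–e–c–d–f, so G is not a forest; only forests have treewidth ≤ 1, hence tw(G) ≥ 2. The upper and lower bounds meet at 2, so that is the treewidth.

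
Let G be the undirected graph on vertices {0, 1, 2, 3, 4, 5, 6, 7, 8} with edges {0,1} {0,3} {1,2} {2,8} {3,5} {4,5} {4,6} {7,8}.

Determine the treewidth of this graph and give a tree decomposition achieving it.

Every bag has size at most 2, so the width is 2 − 1 = 1 and tw(G) ≤ 1. G has an edge, so its treewidth is at least 1. The upper and lower bounds meet at 1, so that is the treewidth.

Treewidth 1.
One such decomposition:
Bags: B1 = {4, 6}  B2 = {4, 5}  B3 = {3, 5}  B4 = {0, 3}  B5 = {0, 1}  B6 = {1, 2}  B7 = {2, 8}  B8 = {7, 8}
Tree: B1–B2, B2–B3, B3–B4, B4–B5, B5–B6, B6–B7, B7–B8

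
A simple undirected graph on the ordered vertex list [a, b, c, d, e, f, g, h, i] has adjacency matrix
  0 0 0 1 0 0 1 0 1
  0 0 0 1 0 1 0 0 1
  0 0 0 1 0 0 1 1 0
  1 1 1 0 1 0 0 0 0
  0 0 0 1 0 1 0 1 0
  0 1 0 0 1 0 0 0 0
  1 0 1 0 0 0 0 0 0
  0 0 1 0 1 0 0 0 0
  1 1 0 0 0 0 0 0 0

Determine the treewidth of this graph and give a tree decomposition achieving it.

Treewidth 3.
One optimal decomposition is:
Bags: B1 = {a, b, f, i}  B2 = {a, b, d, f}  B3 = {a, d, e, f}  B4 = {a, d, e, g}  B5 = {c, d, e, g}  B6 = {c, e, g, h}
Tree: B1–B2, B2–B3, B3–B4, B4–B5, B5–B6

Every bag has size at most 4, so the width is 4 − 1 = 3 and tw(G) ≤ 3. For the lower bound: the 4 vertex sets {b,f,i}, {a}, {d}, {c,e,g,h} are disjoint, each induces a connected subgraph, and every pair is joined by at least one edge of G. Contracting each set to a single vertex therefore yields K_{4} as a minor, and since treewidth is minor-monotone, tw(G) ≥ tw(K_{4}) = 3. Hence tw(G) = 3 exactly.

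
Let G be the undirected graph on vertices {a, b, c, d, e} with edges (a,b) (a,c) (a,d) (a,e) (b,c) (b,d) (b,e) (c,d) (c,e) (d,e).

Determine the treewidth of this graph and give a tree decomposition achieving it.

With just one bag of size 5, the width is 5 − 1 = 4, so tw(G) ≤ 4. For the lower bound, the 5 vertices {a, b, c, d, e} are pairwise adjacent, and any tree decomposition puts a clique entirely inside one bag — forcing width ≥ 4. The upper and lower bounds meet at 4, so that is the treewidth.

Treewidth 4.
One optimal decomposition is:
Bags: B1 = {a, b, c, d, e}
Tree: (single bag)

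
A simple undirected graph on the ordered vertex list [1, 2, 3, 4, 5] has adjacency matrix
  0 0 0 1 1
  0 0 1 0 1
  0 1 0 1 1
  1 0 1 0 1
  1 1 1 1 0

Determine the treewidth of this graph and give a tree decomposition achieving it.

Treewidth 2.
One optimal decomposition is:
Bags: B1 = {1, 4, 5}  B2 = {3, 4, 5}  B3 = {2, 3, 5}
Tree: B1–B2, B2–B3

The largest bag has 3 vertices, giving width 2; this decomposition certifies tw(G) ≤ 2. On the other hand G contains the 3-clique {1, 4, 5}. A clique must lie in a single bag of any decomposition, so no decomposition can have width below 2. Hence tw(G) = 2 exactly.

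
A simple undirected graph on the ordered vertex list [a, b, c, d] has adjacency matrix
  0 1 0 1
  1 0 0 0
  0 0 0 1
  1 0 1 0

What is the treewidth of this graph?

A width-1 tree decomposition is:
Bags: B1 = {a, d}  B2 = {c, d}  B3 = {a, b}
Tree: B1–B2, B1–B3
Each bag holds 2 vertices, so the decomposition has width 1, which upper-bounds the treewidth. Any graph with an edge has treewidth ≥ 1, and G has the edge a–d. The upper and lower bounds meet at 1, so that is the treewidth.

1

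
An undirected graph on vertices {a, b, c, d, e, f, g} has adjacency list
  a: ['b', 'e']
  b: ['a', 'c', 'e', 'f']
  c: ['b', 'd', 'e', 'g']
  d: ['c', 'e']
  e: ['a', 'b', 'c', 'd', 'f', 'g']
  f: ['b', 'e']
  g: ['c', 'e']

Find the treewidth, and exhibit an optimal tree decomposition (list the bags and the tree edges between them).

The largest bag has 3 vertices, giving width 2; this decomposition certifies tw(G) ≤ 2. Conversely, {c, d, e} is a clique of size 3, and the vertices of any clique must share a bag in every tree decomposition; so some bag has ≥ 3 vertices and tw(G) ≥ 2. Hence tw(G) = 2 exactly.

Treewidth 2.
Bags: B1 = {b, c, e}  B2 = {a, b, e}  B3 = {b, e, f}  B4 = {c, e, g}  B5 = {c, d, e}
Tree: B1–B2, B1–B3, B1–B4, B1–B5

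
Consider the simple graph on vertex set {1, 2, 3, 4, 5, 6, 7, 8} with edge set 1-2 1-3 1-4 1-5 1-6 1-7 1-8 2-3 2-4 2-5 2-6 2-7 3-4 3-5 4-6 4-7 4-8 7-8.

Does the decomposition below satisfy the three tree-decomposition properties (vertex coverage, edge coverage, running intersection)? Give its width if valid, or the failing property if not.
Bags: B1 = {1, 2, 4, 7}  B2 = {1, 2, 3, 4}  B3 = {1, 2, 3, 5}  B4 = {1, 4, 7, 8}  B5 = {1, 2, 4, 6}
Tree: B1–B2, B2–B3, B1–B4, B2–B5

Yes; width 3.

Checking the three conditions: (i) the bags cover all of {1, 2, 3, 4, 5, 6, 7, 8}; (ii) for each edge, some bag contains both endpoints; (iii) the bags containing any fixed vertex form a subtree. All hold, so the decomposition is valid with width 4 − 1 = 3.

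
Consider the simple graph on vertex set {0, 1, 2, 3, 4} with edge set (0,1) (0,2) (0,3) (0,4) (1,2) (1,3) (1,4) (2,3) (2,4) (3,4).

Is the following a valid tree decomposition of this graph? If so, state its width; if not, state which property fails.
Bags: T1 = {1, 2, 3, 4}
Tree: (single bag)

A tree decomposition must satisfy three properties: every vertex lies in some bag; for every edge, both endpoints lie together in some bag; and for every vertex, the bags containing it form a connected subtree. Here vertex 0 appears in no bag, so the decomposition is invalid.

No — vertex 0 appears in no bag.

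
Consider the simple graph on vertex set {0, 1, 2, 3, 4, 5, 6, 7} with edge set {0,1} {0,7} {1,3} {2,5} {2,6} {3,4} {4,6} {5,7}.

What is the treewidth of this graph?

2

A width-2 tree decomposition is:
Bags: B1 = {2, 5, 6}  B2 = {4, 5, 6}  B3 = {3, 4, 5}  B4 = {1, 3, 5}  B5 = {0, 1, 5}  B6 = {0, 5, 7}
Tree: B1–B2, B2–B3, B3–B4, B4–B5, B5–B6
The largest bag has 3 vertices, giving width 2; this decomposition certifies tw(G) ≤ 2. Since 5–2–6–4–3–1–0–7–5 is a cycle in G, G is not acyclic. Forests are exactly the graphs of treewidth ≤ 1, so tw(G) ≥ 2. Combining the bounds, tw(G) = 2.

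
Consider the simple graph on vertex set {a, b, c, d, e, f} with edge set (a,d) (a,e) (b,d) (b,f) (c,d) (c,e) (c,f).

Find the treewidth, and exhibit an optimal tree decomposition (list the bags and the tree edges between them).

The largest bag has 3 vertices, giving width 2; this decomposition certifies tw(G) ≤ 2. The edges e–a–d–c–e form a cycle, so G is not a tree and its treewidth is at least 2. The upper and lower bounds meet at 2, so that is the treewidth.

Treewidth 2.
One optimal decomposition is:
Bags: B1 = {a, c, e}  B2 = {a, c, d}  B3 = {c, d, f}  B4 = {b, d, f}
Tree: B1–B2, B2–B3, B3–B4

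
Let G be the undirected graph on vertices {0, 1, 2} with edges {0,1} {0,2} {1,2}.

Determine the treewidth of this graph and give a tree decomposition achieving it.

With just one bag of size 3, the width is 3 − 1 = 2, so tw(G) ≤ 2. For the lower bound, the 3 vertices {0, 1, 2} are pairwise adjacent, and any tree decomposition puts a clique entirely inside one bag — forcing width ≥ 2. Therefore the treewidth is 2.

Treewidth 2.
One optimal decomposition is:
Bags: B1 = {0, 1, 2}
Tree: (single bag)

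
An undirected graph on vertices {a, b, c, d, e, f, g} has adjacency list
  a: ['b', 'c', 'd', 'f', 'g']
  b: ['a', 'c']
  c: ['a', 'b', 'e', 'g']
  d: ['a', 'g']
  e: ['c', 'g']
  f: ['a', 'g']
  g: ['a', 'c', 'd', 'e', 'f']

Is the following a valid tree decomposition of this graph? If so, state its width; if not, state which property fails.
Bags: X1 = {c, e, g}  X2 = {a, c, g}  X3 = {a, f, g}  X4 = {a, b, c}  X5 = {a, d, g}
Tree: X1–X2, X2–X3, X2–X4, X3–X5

Every vertex of G appears in some bag (union = {a, b, c, d, e, f, g}); every edge is covered by a bag; and for each vertex v the set of bags containing v is connected in the bag tree. The decomposition is therefore valid. The largest bag has 3 vertices, so the width is 2.

Yes; width 2.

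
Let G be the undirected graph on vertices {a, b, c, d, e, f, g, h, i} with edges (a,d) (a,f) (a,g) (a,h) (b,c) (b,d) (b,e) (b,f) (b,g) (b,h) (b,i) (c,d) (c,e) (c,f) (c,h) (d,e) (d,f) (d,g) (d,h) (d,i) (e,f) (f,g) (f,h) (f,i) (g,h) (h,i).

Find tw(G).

4

A width-4 tree decomposition is:
Bags: B1 = {b, c, d, f, h}  B2 = {b, c, d, e, f}  B3 = {b, d, f, g, h}  B4 = {b, d, f, h, i}  B5 = {a, d, f, g, h}
Tree: B1–B2, B1–B3, B1–B4, B3–B5
Every bag has size at most 5, so the width is 5 − 1 = 4 and tw(G) ≤ 4. For the lower bound, the 5 vertices {b, c, d, e, f} are pairwise adjacent, and any tree decomposition puts a clique entirely inside one bag — forcing width ≥ 4. Hence tw(G) = 4 exactly.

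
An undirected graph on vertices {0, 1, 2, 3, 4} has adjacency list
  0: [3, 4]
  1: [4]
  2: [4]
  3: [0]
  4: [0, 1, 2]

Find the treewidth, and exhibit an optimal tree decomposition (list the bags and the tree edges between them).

Treewidth 1.
Bags: B1 = {0, 4}  B2 = {2, 4}  B3 = {1, 4}  B4 = {0, 3}
Tree: B1–B2, B1–B3, B1–B4

The largest bag has 2 vertices, giving width 1; this decomposition certifies tw(G) ≤ 1. G has an edge, so its treewidth is at least 1. The upper and lower bounds meet at 1, so that is the treewidth.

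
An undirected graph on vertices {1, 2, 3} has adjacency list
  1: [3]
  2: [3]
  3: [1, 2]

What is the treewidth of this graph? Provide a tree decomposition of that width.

The largest bag has 2 vertices, giving width 1; this decomposition certifies tw(G) ≤ 1. Any graph with an edge has treewidth ≥ 1, and G has the edge 3–1. Combining the bounds, tw(G) = 1.

Treewidth 1.
One such decomposition:
Bags: B1 = {1, 3}  B2 = {2, 3}
Tree: B1–B2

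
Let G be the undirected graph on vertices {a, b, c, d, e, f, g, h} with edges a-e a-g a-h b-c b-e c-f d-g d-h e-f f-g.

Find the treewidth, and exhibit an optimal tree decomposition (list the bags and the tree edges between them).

Treewidth 2.
Bags: B1 = {b, c, e}  B2 = {c, e, f}  B3 = {a, e, f}  B4 = {a, f, g}  B5 = {a, g, h}  B6 = {d, g, h}
Tree: B1–B2, B2–B3, B3–B4, B4–B5, B5–B6

The largest bag has 3 vertices, giving width 2; this decomposition certifies tw(G) ≤ 2. The edges b–c–f–e–b form a cycle, so G is not a tree and its treewidth is at least 2. Combining the bounds, tw(G) = 2.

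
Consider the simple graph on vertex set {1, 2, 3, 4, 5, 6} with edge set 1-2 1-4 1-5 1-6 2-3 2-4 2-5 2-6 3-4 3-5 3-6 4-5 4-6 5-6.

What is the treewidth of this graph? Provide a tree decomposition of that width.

Every bag has size at most 5, so the width is 5 − 1 = 4 and tw(G) ≤ 4. On the other hand G contains the 5-clique {1, 2, 4, 5, 6}. A clique must lie in a single bag of any decomposition, so no decomposition can have width below 4. Hence tw(G) = 4 exactly.

Treewidth 4.
One optimal decomposition is:
Bags: B1 = {1, 2, 4, 5, 6}  B2 = {2, 3, 4, 5, 6}
Tree: B1–B2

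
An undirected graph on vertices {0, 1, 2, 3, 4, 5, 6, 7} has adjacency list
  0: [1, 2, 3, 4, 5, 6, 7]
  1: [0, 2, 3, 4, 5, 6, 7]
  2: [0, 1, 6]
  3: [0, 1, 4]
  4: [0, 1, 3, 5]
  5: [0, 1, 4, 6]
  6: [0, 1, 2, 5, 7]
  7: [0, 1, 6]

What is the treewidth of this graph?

3

A width-3 tree decomposition is:
Bags: B1 = {0, 1, 5, 6}  B2 = {0, 1, 4, 5}  B3 = {0, 1, 6, 7}  B4 = {0, 1, 2, 6}  B5 = {0, 1, 3, 4}
Tree: B1–B2, B1–B3, B1–B4, B2–B5
Every bag has size at most 4, so the width is 4 − 1 = 3 and tw(G) ≤ 3. For the lower bound, the 4 vertices {0, 1, 3, 4} are pairwise adjacent, and any tree decomposition puts a clique entirely inside one bag — forcing width ≥ 3. Combining the bounds, tw(G) = 3.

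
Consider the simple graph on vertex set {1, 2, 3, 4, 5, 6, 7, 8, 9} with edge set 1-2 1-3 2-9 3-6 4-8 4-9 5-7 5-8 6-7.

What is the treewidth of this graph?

A width-2 tree decomposition is:
Bags: B1 = {1, 3, 6}  B2 = {1, 2, 6}  B3 = {2, 6, 9}  B4 = {4, 6, 9}  B5 = {4, 6, 8}  B6 = {5, 6, 8}  B7 = {5, 6, 7}
Tree: B1–B2, B2–B3, B3–B4, B4–B5, B5–B6, B6–B7
Each bag holds 3 vertices, so the decomposition has width 2, which upper-bounds the treewidth. The edges 6–3–1–2–9–4–8–5–7–6 form a cycle, so G is not a tree and its treewidth is at least 2. Hence tw(G) = 2 exactly.

2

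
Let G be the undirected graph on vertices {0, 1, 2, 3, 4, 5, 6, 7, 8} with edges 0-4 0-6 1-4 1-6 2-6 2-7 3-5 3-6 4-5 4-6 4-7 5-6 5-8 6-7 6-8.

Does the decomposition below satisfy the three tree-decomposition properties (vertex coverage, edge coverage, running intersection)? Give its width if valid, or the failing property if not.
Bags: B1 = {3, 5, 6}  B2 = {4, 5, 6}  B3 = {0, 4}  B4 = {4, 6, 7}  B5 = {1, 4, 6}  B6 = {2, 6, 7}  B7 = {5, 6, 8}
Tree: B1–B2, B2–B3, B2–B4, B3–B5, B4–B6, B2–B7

No — edge (6,0) lies in no bag.

A tree decomposition must satisfy three properties: every vertex lies in some bag; for every edge, both endpoints lie together in some bag; and for every vertex, the bags containing it form a connected subtree. Here edge (6,0) lies in no bag, so the decomposition is invalid.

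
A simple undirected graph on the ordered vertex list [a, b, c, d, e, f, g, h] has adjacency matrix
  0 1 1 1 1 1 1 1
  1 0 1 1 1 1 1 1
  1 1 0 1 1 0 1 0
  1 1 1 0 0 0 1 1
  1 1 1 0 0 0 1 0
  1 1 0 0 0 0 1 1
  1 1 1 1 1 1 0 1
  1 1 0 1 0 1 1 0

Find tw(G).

A width-4 tree decomposition is:
Bags: B1 = {a, b, d, g, h}  B2 = {a, b, f, g, h}  B3 = {a, b, c, d, g}  B4 = {a, b, c, e, g}
Tree: B1–B2, B1–B3, B3–B4
Each bag holds 5 vertices, so the decomposition has width 4, which upper-bounds the treewidth. On the other hand G contains the 5-clique {a, b, d, g, h}. A clique must lie in a single bag of any decomposition, so no decomposition can have width below 4. Combining the bounds, tw(G) = 4.

4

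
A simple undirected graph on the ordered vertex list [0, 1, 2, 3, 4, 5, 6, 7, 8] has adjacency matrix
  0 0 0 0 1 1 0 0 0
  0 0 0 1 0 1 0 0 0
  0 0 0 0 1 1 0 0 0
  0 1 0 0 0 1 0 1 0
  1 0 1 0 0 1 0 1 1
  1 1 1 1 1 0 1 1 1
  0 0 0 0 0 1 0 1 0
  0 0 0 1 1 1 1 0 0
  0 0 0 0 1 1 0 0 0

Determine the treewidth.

A width-2 tree decomposition is:
Bags: B1 = {4, 5, 7}  B2 = {5, 6, 7}  B3 = {3, 5, 7}  B4 = {2, 4, 5}  B5 = {4, 5, 8}  B6 = {1, 3, 5}  B7 = {0, 4, 5}
Tree: B1–B2, B2–B3, B1–B4, B1–B5, B3–B6, B1–B7
Every bag has size at most 3, so the width is 3 − 1 = 2 and tw(G) ≤ 2. Conversely, {1, 3, 5} is a clique of size 3, and the vertices of any clique must share a bag in every tree decomposition; so some bag has ≥ 3 vertices and tw(G) ≥ 2. Hence tw(G) = 2 exactly.

2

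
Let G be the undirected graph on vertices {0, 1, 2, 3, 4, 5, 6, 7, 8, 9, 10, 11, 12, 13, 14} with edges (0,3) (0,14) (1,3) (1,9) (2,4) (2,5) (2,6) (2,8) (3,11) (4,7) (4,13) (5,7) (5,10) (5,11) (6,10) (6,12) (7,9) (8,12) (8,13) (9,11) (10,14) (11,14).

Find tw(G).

A width-3 tree decomposition is:
Bags: B1 = {6, 8, 12, 13}  B2 = {2, 6, 8, 13}  B3 = {2, 4, 6, 13}  B4 = {2, 4, 6, 10}  B5 = {2, 4, 5, 10}  B6 = {4, 5, 7, 10}  B7 = {5, 7, 10, 14}  B8 = {5, 7, 11, 14}  B9 = {7, 9, 11, 14}  B10 = {0, 9, 11, 14}  B11 = {0, 3, 9, 11}  B12 = {0, 1, 3, 9}
Tree: B1–B2, B2–B3, B3–B4, B4–B5, B5–B6, B6–B7, B7–B8, B8–B9, B9–B10, B10–B11, B11–B12
Each bag holds 4 vertices, so the decomposition has width 3, which upper-bounds the treewidth. For the lower bound: the 4 vertex sets {8,12,13}, {6}, {2}, {4,5,7,10} are disjoint, each induces a connected subgraph, and every pair is joined by at least one edge of G. Contracting each set to a single vertex therefore yields K_{4} as a minor, and since treewidth is minor-monotone, tw(G) ≥ tw(K_{4}) = 3. Therefore the treewidth is 3.

3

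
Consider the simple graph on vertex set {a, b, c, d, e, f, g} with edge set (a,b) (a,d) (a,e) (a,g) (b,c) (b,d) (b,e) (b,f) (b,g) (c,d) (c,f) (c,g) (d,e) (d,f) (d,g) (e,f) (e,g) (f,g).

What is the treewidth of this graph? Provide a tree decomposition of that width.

Treewidth 4.
One such decomposition:
Bags: B1 = {b, d, e, f, g}  B2 = {b, c, d, f, g}  B3 = {a, b, d, e, g}
Tree: B1–B2, B1–B3

Each bag holds 5 vertices, so the decomposition has width 4, which upper-bounds the treewidth. Conversely, {a, b, d, e, g} is a clique of size 5, and the vertices of any clique must share a bag in every tree decomposition; so some bag has ≥ 5 vertices and tw(G) ≥ 4. The upper and lower bounds meet at 4, so that is the treewidth.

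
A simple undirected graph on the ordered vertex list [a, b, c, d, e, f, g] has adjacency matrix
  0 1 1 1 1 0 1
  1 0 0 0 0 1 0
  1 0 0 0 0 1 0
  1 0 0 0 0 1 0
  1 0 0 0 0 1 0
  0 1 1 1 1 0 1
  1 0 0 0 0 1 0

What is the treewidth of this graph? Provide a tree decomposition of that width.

Treewidth 2.
Bags: B1 = {a, d, f}  B2 = {a, f, g}  B3 = {a, b, f}  B4 = {a, e, f}  B5 = {a, c, f}
Tree: B1–B2, B2–B3, B3–B4, B4–B5

Each bag holds 3 vertices, so the decomposition has width 2, which upper-bounds the treewidth. Since a–d–f–g–a is a cycle in G, G is not acyclic. Forests are exactly the graphs of treewidth ≤ 1, so tw(G) ≥ 2. Therefore the treewidth is 2.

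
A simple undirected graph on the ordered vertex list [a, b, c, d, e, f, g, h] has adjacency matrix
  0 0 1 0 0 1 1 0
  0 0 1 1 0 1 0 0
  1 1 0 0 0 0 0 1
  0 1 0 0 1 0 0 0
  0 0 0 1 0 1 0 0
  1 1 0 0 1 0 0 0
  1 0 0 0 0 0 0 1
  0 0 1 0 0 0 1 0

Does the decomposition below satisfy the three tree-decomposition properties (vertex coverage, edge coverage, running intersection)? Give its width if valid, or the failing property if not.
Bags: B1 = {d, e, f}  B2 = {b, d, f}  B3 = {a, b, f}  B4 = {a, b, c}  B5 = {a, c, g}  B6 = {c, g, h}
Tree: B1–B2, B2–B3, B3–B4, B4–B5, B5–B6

Vertex coverage: the bags together contain {a, b, c, d, e, f, g, h}, the full vertex set. Edge coverage: each edge of G has both endpoints in at least one bag. Running intersection: for every vertex, the bags containing it form a connected subtree. All three properties hold, so this is a valid tree decomposition of width max|bag| − 1 = 2, and hence tw(G) ≤ 2.

Yes; width 2.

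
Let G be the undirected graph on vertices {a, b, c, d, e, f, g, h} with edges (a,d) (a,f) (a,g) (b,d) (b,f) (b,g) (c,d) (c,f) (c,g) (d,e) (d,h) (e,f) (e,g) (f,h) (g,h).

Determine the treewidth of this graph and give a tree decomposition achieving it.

Every bag has size at most 4, so the width is 4 − 1 = 3 and tw(G) ≤ 3. For the lower bound: the 4 vertex sets {f,h}, {a,d}, {g}, {e} are disjoint, each induces a connected subgraph, and every pair is joined by at least one edge of G. Contracting each set to a single vertex therefore yields K_{4} as a minor, and since treewidth is minor-monotone, tw(G) ≥ tw(K_{4}) = 3. Therefore the treewidth is 3.

Treewidth 3.
One optimal decomposition is:
Bags: B1 = {d, f, g, h}  B2 = {a, d, f, g}  B3 = {d, e, f, g}  B4 = {b, d, f, g}  B5 = {c, d, f, g}
Tree: B1–B2, B2–B3, B3–B4, B4–B5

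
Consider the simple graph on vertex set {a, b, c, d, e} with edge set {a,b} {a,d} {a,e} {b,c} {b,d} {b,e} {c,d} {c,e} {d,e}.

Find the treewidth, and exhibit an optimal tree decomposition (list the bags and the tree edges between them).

The largest bag has 4 vertices, giving width 3; this decomposition certifies tw(G) ≤ 3. For the lower bound, the 4 vertices {b, c, d, e} are pairwise adjacent, and any tree decomposition puts a clique entirely inside one bag — forcing width ≥ 3. Combining the bounds, tw(G) = 3.

Treewidth 3.
Bags: B1 = {a, b, d, e}  B2 = {b, c, d, e}
Tree: B1–B2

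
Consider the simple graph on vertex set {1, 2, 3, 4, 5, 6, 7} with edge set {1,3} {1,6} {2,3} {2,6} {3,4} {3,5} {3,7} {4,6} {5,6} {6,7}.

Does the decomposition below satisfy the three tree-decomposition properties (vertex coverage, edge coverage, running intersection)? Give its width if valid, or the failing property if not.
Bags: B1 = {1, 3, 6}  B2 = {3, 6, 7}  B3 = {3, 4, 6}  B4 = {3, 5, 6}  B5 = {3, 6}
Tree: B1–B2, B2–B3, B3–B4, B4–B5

No — vertex 2 appears in no bag.

A tree decomposition must satisfy three properties: every vertex lies in some bag; for every edge, both endpoints lie together in some bag; and for every vertex, the bags containing it form a connected subtree. Here vertex 2 appears in no bag, so the decomposition is invalid.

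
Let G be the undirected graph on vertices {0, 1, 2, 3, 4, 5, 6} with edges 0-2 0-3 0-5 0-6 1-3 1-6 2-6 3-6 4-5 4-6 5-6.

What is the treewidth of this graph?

2

A width-2 tree decomposition is:
Bags: B1 = {0, 3, 6}  B2 = {0, 2, 6}  B3 = {1, 3, 6}  B4 = {0, 5, 6}  B5 = {4, 5, 6}
Tree: B1–B2, B1–B3, B2–B4, B4–B5
Every bag has size at most 3, so the width is 3 − 1 = 2 and tw(G) ≤ 2. On the other hand G contains the 3-clique {0, 2, 6}. A clique must lie in a single bag of any decomposition, so no decomposition can have width below 2. Therefore the treewidth is 2.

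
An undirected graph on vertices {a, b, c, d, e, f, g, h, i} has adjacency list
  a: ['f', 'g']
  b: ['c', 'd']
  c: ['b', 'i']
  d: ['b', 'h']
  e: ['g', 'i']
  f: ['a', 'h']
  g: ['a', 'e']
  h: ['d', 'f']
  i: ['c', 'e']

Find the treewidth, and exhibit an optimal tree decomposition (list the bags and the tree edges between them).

Treewidth 2.
One such decomposition:
Bags: B1 = {a, f, g}  B2 = {e, f, g}  B3 = {e, f, i}  B4 = {c, f, i}  B5 = {b, c, f}  B6 = {b, d, f}  B7 = {d, f, h}
Tree: B1–B2, B2–B3, B3–B4, B4–B5, B5–B6, B6–B7

Each bag holds 3 vertices, so the decomposition has width 2, which upper-bounds the treewidth. Since f–a–g–e–i–c–b–d–h–f is a cycle in G, G is not acyclic. Forests are exactly the graphs of treewidth ≤ 1, so tw(G) ≥ 2. The upper and lower bounds meet at 2, so that is the treewidth.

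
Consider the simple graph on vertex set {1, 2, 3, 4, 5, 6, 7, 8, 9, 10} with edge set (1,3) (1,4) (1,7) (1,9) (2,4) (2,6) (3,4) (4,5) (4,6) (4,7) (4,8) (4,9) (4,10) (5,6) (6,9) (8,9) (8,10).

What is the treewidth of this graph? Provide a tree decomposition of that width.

Every bag has size at most 3, so the width is 3 − 1 = 2 and tw(G) ≤ 2. For the lower bound, the 3 vertices {1, 4, 9} are pairwise adjacent, and any tree decomposition puts a clique entirely inside one bag — forcing width ≥ 2. Therefore the treewidth is 2.

Treewidth 2.
One optimal decomposition is:
Bags: B1 = {1, 3, 4}  B2 = {1, 4, 7}  B3 = {1, 4, 9}  B4 = {4, 8, 9}  B5 = {4, 6, 9}  B6 = {4, 5, 6}  B7 = {2, 4, 6}  B8 = {4, 8, 10}
Tree: B1–B2, B2–B3, B3–B4, B4–B5, B5–B6, B5–B7, B4–B8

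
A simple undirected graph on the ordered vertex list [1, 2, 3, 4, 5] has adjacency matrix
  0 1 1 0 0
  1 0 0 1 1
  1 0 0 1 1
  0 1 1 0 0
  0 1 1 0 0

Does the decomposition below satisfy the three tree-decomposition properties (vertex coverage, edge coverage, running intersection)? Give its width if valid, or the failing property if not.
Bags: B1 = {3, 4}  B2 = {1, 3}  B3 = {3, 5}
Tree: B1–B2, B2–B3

A tree decomposition must satisfy three properties: every vertex lies in some bag; for every edge, both endpoints lie together in some bag; and for every vertex, the bags containing it form a connected subtree. Here vertex 2 appears in no bag, so the decomposition is invalid.

No — vertex 2 appears in no bag.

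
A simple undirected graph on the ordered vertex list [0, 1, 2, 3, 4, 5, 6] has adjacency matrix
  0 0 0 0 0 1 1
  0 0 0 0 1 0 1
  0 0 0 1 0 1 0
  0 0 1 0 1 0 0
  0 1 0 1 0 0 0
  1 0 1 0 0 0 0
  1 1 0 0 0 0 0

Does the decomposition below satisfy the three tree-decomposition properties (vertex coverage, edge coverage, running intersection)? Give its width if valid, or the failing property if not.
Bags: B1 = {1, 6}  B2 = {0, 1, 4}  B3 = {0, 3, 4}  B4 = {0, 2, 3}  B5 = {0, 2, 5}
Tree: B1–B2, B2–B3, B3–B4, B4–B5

A tree decomposition must satisfy three properties: every vertex lies in some bag; for every edge, both endpoints lie together in some bag; and for every vertex, the bags containing it form a connected subtree. Here edge (0,6) lies in no bag, so the decomposition is invalid.

No — edge (0,6) lies in no bag.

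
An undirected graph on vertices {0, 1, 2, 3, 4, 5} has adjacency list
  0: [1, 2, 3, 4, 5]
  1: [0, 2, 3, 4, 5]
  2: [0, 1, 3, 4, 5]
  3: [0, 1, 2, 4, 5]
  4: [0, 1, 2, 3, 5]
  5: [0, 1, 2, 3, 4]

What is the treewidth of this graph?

A width-5 tree decomposition is:
Bags: B1 = {0, 1, 2, 3, 4, 5}
Tree: (single bag)
With just one bag of size 6, the width is 6 − 1 = 5, so tw(G) ≤ 5. Conversely, {0, 1, 2, 3, 4, 5} is a clique of size 6, and the vertices of any clique must share a bag in every tree decomposition; so some bag has ≥ 6 vertices and tw(G) ≥ 5. Hence tw(G) = 5 exactly.

5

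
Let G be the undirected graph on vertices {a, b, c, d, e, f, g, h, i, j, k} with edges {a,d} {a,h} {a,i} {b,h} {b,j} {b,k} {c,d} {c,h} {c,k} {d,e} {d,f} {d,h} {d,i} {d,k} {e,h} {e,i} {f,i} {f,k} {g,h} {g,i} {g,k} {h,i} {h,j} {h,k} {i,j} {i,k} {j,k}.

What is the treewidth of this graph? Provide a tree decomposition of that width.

Treewidth 3.
One such decomposition:
Bags: B1 = {d, h, i, k}  B2 = {h, i, j, k}  B3 = {c, d, h, k}  B4 = {d, f, i, k}  B5 = {b, h, j, k}  B6 = {d, e, h, i}  B7 = {g, h, i, k}  B8 = {a, d, h, i}
Tree: B1–B2, B1–B3, B1–B4, B2–B5, B1–B6, B1–B7, B1–B8

Every bag has size at most 4, so the width is 4 − 1 = 3 and tw(G) ≤ 3. Conversely, {d, e, h, i} is a clique of size 4, and the vertices of any clique must share a bag in every tree decomposition; so some bag has ≥ 4 vertices and tw(G) ≥ 3. The upper and lower bounds meet at 3, so that is the treewidth.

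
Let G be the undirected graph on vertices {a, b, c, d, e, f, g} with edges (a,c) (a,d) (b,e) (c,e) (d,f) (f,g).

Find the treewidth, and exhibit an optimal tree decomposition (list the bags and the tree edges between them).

Treewidth 1.
One such decomposition:
Bags: B1 = {f, g}  B2 = {d, f}  B3 = {a, d}  B4 = {a, c}  B5 = {c, e}  B6 = {b, e}
Tree: B1–B2, B2–B3, B3–B4, B4–B5, B5–B6

The largest bag has 2 vertices, giving width 1; this decomposition certifies tw(G) ≤ 1. Since G has at least one edge (e.g. g–f), it is not an edgeless graph, so tw(G) ≥ 1. Combining the bounds, tw(G) = 1.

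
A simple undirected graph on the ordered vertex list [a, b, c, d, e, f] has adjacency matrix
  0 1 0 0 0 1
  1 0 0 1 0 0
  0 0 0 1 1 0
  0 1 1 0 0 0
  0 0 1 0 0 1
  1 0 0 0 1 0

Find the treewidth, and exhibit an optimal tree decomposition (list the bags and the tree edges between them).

The largest bag has 3 vertices, giving width 2; this decomposition certifies tw(G) ≤ 2. The edges a–b–d–c–e–f–a form a cycle, so G is not a tree and its treewidth is at least 2. The upper and lower bounds meet at 2, so that is the treewidth.

Treewidth 2.
One optimal decomposition is:
Bags: B1 = {a, b, d}  B2 = {a, c, d}  B3 = {a, c, e}  B4 = {a, e, f}
Tree: B1–B2, B2–B3, B3–B4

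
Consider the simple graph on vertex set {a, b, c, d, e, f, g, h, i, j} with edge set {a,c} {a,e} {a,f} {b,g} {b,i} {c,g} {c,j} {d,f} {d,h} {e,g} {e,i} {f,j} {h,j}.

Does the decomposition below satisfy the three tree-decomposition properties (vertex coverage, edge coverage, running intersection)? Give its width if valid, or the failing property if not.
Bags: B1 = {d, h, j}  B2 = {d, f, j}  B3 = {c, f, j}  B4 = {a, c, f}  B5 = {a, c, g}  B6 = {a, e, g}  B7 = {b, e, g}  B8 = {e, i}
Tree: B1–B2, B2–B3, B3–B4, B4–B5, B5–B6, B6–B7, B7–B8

A tree decomposition must satisfy three properties: every vertex lies in some bag; for every edge, both endpoints lie together in some bag; and for every vertex, the bags containing it form a connected subtree. Here edge (b,i) lies in no bag, so the decomposition is invalid.

No — edge (b,i) lies in no bag.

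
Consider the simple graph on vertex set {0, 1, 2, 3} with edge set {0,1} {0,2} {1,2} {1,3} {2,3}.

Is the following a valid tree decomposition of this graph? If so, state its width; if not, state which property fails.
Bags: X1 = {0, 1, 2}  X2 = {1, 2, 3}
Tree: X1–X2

Vertex coverage: the bags together contain {0, 1, 2, 3}, the full vertex set. Edge coverage: each edge of G has both endpoints in at least one bag. Running intersection: for every vertex, the bags containing it form a connected subtree. All three properties hold, so this is a valid tree decomposition of width max|bag| − 1 = 2, and hence tw(G) ≤ 2.

Yes; width 2.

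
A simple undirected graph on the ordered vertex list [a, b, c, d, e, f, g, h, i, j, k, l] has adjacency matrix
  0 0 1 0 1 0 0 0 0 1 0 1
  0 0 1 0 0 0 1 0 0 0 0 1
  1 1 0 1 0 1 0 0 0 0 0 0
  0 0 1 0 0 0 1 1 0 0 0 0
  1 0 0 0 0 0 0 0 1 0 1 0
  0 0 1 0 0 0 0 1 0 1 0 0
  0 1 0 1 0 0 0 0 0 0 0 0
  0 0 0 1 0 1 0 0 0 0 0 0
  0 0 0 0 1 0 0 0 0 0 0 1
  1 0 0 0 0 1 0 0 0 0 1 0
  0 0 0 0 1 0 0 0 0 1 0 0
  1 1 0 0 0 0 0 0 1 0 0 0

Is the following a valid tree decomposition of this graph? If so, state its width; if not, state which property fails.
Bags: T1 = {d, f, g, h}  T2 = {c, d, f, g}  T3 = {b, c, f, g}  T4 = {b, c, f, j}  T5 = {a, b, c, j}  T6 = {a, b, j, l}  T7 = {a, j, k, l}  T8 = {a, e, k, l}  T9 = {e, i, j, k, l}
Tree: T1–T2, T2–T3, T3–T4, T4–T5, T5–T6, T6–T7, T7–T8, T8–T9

No — bags containing vertex j are not connected in the tree.

A tree decomposition must satisfy three properties: every vertex lies in some bag; for every edge, both endpoints lie together in some bag; and for every vertex, the bags containing it form a connected subtree. Here bags containing vertex j are not connected in the tree, so the decomposition is invalid.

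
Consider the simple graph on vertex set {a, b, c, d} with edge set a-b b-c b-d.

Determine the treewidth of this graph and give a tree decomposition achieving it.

Each bag holds 2 vertices, so the decomposition has width 1, which upper-bounds the treewidth. Any graph with an edge has treewidth ≥ 1, and G has the edge b–a. Combining the bounds, tw(G) = 1.

Treewidth 1.
One optimal decomposition is:
Bags: B1 = {a, b}  B2 = {b, d}  B3 = {b, c}
Tree: B1–B2, B1–B3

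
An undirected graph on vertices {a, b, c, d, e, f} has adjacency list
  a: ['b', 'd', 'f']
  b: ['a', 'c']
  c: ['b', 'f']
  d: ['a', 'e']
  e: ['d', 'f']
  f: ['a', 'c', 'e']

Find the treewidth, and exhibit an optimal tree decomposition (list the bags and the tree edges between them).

Each bag holds 3 vertices, so the decomposition has width 2, which upper-bounds the treewidth. For the lower bound, G contains the cycle d–e–f–a–d, so G is not a forest; only forests have treewidth ≤ 1, hence tw(G) ≥ 2. Therefore the treewidth is 2.

Treewidth 2.
Bags: B1 = {a, d, e}  B2 = {a, e, f}  B3 = {a, b, f}  B4 = {b, c, f}
Tree: B1–B2, B2–B3, B3–B4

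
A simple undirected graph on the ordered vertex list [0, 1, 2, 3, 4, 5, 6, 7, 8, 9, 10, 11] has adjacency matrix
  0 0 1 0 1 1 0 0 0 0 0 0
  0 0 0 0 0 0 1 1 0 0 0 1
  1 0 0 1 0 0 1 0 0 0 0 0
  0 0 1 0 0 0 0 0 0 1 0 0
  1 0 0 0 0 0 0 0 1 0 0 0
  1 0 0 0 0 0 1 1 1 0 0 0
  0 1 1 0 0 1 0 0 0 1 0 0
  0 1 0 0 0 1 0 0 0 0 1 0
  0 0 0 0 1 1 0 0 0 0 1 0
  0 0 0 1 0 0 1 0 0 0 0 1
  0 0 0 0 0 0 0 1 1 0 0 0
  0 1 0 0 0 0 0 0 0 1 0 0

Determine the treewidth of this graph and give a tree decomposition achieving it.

Treewidth 3.
One such decomposition:
Bags: B1 = {0, 4, 8, 10}  B2 = {0, 5, 8, 10}  B3 = {0, 5, 7, 10}  B4 = {0, 2, 5, 7}  B5 = {2, 5, 6, 7}  B6 = {1, 2, 6, 7}  B7 = {1, 2, 3, 6}  B8 = {1, 3, 6, 9}  B9 = {1, 3, 9, 11}
Tree: B1–B2, B2–B3, B3–B4, B4–B5, B5–B6, B6–B7, B7–B8, B8–B9

The largest bag has 4 vertices, giving width 3; this decomposition certifies tw(G) ≤ 3. For the lower bound: the 4 vertex sets {4,8,10}, {0}, {5}, {1,2,6,7} are disjoint, each induces a connected subgraph, and every pair is joined by at least one edge of G. Contracting each set to a single vertex therefore yields K_{4} as a minor, and since treewidth is minor-monotone, tw(G) ≥ tw(K_{4}) = 3. Combining the bounds, tw(G) = 3.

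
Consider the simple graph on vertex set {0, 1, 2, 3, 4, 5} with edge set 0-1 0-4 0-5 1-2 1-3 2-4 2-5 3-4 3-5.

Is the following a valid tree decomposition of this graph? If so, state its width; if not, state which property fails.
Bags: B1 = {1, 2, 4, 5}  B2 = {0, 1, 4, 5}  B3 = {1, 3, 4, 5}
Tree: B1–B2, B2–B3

Yes; width 3.

Vertex coverage: the bags together contain {0, 1, 2, 3, 4, 5}, the full vertex set. Edge coverage: each edge of G has both endpoints in at least one bag. Running intersection: for every vertex, the bags containing it form a connected subtree. All three properties hold, so this is a valid tree decomposition of width max|bag| − 1 = 3, and hence tw(G) ≤ 3.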